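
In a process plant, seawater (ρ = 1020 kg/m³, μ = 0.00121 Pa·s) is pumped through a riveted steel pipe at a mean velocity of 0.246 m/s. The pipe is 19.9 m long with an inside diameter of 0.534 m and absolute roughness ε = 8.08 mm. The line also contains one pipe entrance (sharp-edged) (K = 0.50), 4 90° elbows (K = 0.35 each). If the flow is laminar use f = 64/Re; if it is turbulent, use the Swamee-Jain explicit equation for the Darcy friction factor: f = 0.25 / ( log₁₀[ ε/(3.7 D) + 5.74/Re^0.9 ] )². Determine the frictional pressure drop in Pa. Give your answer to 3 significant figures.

ΔP ≈ 110 Pa

Reynolds number Re = ρVD/μ = 1020 · 0.246 · 0.534 / 0.00121 = 1.107e+05.
Re > 4000 → turbulent. Relative roughness ε/D = 0.00808/0.534 = 0.0151. Swamee-Jain: f = 0.25/(log₁₀[0.0151/3.7 + 5.74/1.107e+05^0.9])² = 0.25/(log₁₀[0.00409 + 0.000166])² = 0.25/(-2.371)² = 0.04447.
Total minor-loss coefficient ΣK = 1·0.5 + 4·0.35 = 1.9.
ΔP = [f·L/D + ΣK]·(ρV²/2) = [0.04447·19.9/0.534 + 1.9]·(1020·0.246²/2) = [1.657 + 1.9]·30.86 = 109.8 Pa.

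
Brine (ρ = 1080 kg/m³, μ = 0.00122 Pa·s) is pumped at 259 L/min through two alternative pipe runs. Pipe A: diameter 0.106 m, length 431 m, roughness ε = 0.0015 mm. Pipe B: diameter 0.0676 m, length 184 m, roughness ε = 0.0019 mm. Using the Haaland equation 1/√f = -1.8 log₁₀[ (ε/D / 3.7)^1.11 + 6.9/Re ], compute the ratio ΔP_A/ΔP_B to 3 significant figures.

Pipe A: V = Q/A = 0.004317/0.008825 = 0.4892 m/s; Re = 4.59e+04; ε/D = 1.42e-05; Haaland → f = 0.02115; ΔP_A = f(L/D)(ρV²/2) = 1.111e+04 Pa.
Pipe B: V = Q/A = 0.004317/0.003589 = 1.203 m/s; Re = 7.197e+04; ε/D = 2.81e-05; Haaland → f = 0.0192; ΔP_B = f(L/D)(ρV²/2) = 4.083e+04 Pa.
ΔP_A/ΔP_B = 1.111e+04/4.083e+04 = 0.272.

ΔP_A/ΔP_B ≈ 0.272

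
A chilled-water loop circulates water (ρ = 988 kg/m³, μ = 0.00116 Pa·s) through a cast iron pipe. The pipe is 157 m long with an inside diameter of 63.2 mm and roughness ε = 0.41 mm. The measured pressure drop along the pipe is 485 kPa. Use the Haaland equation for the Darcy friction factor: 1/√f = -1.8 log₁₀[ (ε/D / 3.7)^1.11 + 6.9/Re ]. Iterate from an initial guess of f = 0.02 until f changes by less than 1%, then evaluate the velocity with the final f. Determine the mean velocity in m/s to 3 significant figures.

Rearranging Darcy-Weisbach: V = √(2·ΔP·D/(f·L·ρ)). With ε/D = 0.00041/0.0632 = 0.00649, iterate starting from f = 0.02:
  f = 0.02 → V = √(2·4.85e+05·0.0632/(0.02·157·988)) = 4.445 m/s; Re = ρVD/μ = 2.393e+05; f → 0.03328
  f = 0.03328 → V = 3.446 m/s; Re = 1.855e+05; f → 0.03337
Converged (Δf/f < 1%). With the final f = 0.03337: V = √(2·4.85e+05·0.0632/(0.03337·157·988)) = 3.441 m/s.

V ≈ 3.44 m/s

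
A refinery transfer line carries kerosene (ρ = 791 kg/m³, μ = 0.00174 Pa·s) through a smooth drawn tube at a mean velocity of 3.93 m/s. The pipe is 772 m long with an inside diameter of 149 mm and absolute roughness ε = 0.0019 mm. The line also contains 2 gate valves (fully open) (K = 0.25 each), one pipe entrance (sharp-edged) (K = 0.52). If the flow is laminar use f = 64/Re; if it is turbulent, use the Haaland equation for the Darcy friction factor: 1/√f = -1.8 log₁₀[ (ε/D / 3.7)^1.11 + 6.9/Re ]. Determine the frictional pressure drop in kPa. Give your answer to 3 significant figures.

Reynolds number Re = ρVD/μ = 791 · 3.93 · 0.149 / 0.00174 = 2.662e+05.
Re > 4000 → turbulent. Relative roughness ε/D = 1.9e-06/0.149 = 1.28e-05. Haaland: 1/√f = -1.8 log₁₀[(1.28e-05/3.7)^1.11 + 6.9/2.662e+05] = -1.8 log₁₀[8.64e-07 + 2.59e-05] = 8.23, so f = 0.01476.
Total minor-loss coefficient ΣK = 2·0.25 + 1·0.52 = 1.02.
ΔP = [f·L/D + ΣK]·(ρV²/2) = [0.01476·772/0.149 + 1.02]·(791·3.93²/2) = [76.5 + 1.02]·6108 = 4.735e+05 Pa.
ΔP = 4.735e+05 Pa = 474 kPa.

ΔP ≈ 474 kPa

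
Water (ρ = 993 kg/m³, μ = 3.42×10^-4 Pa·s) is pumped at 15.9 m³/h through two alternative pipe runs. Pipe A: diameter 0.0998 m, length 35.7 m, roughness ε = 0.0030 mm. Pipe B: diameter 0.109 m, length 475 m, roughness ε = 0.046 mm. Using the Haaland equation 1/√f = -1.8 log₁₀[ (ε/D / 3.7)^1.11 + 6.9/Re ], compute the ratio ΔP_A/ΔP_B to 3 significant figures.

ΔP_A/ΔP_B ≈ 0.101

Pipe A: V = Q/A = 0.004417/0.007823 = 0.5646 m/s; Re = 1.636e+05; ε/D = 3.01e-05; Haaland → f = 0.01629; ΔP_A = f(L/D)(ρV²/2) = 922.4 Pa.
Pipe B: V = Q/A = 0.004417/0.009331 = 0.4733 m/s; Re = 1.498e+05; ε/D = 0.000422; Haaland → f = 0.01877; ΔP_B = f(L/D)(ρV²/2) = 9098 Pa.
ΔP_A/ΔP_B = 922.4/9098 = 0.101.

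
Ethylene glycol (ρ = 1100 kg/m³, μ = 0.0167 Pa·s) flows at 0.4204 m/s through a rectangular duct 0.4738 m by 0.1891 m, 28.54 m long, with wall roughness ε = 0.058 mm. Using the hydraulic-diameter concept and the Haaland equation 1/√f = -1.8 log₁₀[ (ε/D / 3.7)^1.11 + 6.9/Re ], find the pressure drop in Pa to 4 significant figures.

ΔP ≈ 345.9 Pa

Hydraulic diameter D_h = 4A/P = 4·(0.4738·0.1891)/(2·(0.4738+0.1891)) = 0.3584/1.326 = 0.2703 m.
Re = ρVD_h/μ = 1100·0.4204·0.2703/0.0167 = 7485.
ε/D_h = 5.8e-05/0.2703 = 0.000215; Haaland gives 1/√f = -1.8 log₁₀[1.98e-05+0.000922] = 5.447, so f = 0.0337.
ΔP = f(L/D_h)(ρV²/2) = 0.0337·28.54/0.2703·97.2 = 345.9 Pa.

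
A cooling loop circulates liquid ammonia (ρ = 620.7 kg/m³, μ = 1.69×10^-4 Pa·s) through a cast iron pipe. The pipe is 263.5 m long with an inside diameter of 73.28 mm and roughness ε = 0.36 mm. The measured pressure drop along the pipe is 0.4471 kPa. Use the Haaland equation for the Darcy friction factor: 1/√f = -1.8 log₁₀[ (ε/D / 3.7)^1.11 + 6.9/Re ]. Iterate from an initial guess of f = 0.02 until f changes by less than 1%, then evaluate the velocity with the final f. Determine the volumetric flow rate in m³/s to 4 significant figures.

Q ≈ 4.648×10^-4 m³/s

Rearranging Darcy-Weisbach: V = √(2·ΔP·D/(f·L·ρ)). With ε/D = 0.00036/0.07328 = 0.00491, iterate starting from f = 0.02:
  f = 0.02 → V = √(2·447.1·0.07328/(0.02·263.5·620.7)) = 0.1415 m/s; Re = ρVD/μ = 3.809e+04; f → 0.03243
  f = 0.03243 → V = 0.1112 m/s; Re = 2.992e+04; f → 0.03297
  f = 0.03297 → V = 0.1102 m/s; Re = 2.967e+04; f → 0.03299
Converged (Δf/f < 1%). With the final f = 0.03299: V = √(2·447.1·0.07328/(0.03299·263.5·620.7)) = 0.1102 m/s.
Q = V·A = 0.1102·(π/4·0.07328²) = 0.0004648 m³/s = 4.648×10^-4 m³/s.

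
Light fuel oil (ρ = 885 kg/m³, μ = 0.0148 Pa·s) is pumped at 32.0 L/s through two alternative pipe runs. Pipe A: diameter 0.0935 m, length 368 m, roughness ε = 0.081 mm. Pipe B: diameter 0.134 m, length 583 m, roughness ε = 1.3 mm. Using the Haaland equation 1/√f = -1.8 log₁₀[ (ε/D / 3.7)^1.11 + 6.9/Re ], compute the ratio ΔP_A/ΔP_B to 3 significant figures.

ΔP_A/ΔP_B ≈ 2.45

Pipe A: V = Q/A = 0.032/0.006866 = 4.661 m/s; Re = 2.606e+04; ε/D = 0.000866; Haaland → f = 0.02599; ΔP_A = f(L/D)(ρV²/2) = 9.833e+05 Pa.
Pipe B: V = Q/A = 0.032/0.0141 = 2.269 m/s; Re = 1.818e+04; ε/D = 0.0097; Haaland → f = 0.04056; ΔP_B = f(L/D)(ρV²/2) = 4.02e+05 Pa.
ΔP_A/ΔP_B = 9.833e+05/4.02e+05 = 2.45.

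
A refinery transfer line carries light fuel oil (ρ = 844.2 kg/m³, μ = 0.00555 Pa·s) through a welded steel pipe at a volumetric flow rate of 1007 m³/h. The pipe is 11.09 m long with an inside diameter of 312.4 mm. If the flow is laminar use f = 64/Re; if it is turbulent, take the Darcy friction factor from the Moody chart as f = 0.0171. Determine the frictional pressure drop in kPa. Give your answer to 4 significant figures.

Q = 1007 m³/h = 1007/3600 = 0.2797 m³/s.
Cross-sectional area A = πD²/4 = π(0.3124)²/4 = 0.07665 m²; mean velocity V = Q/A = 0.2797/0.07665 = 3.649 m/s.
Reynolds number Re = ρVD/μ = 844.2 · 3.649 · 0.3124 / 0.00555 = 1.734e+05.
Re > 4000 → turbulent; use the Moody-chart value f = 0.0171.
Darcy-Weisbach: ΔP = f(L/D)(ρV²/2) = 0.0171·(11.09/0.3124)·(844.2·3.649²/2) = 0.0171·35.5·5621 = 3412 Pa.
ΔP = 3412 Pa = 3.412 kPa.

ΔP ≈ 3.412 kPa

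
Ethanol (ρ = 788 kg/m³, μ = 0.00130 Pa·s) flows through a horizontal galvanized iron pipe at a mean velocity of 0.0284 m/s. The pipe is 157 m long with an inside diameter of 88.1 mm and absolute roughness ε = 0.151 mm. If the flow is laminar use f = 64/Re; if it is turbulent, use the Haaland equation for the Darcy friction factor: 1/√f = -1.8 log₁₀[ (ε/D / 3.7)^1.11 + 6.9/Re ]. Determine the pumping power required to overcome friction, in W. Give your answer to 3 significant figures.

P ≈ 0.00414 W

Reynolds number Re = ρVD/μ = 788 · 0.0284 · 0.0881 / 0.0013 = 1517.
Re < 2300 → laminar flow, so f = 64/Re = 64/1517 = 0.0422 (the turbulent correlation is not needed).
Darcy-Weisbach: ΔP = f(L/D)(ρV²/2) = 0.0422·(157/0.0881)·(788·0.0284²/2) = 0.0422·1782·0.3178 = 23.9 Pa.
Q = V·A = 0.0284·0.006096 = 0.0001731 m³/s.
Pumping power P = QΔP = 0.0001731·23.9 = 0.004137 W = 0.00414 W.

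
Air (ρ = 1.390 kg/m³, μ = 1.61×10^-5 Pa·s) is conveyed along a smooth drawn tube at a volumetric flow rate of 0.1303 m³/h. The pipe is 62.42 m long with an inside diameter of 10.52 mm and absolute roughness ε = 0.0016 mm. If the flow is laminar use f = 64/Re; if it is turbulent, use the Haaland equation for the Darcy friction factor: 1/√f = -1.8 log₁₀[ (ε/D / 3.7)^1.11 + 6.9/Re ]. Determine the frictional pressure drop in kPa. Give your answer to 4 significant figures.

Q = 0.1303 m³/h = 0.1303/3600 = 3.619e-05 m³/s.
Cross-sectional area A = πD²/4 = π(0.01052)²/4 = 8.692e-05 m²; mean velocity V = Q/A = 3.619e-05/8.692e-05 = 0.4164 m/s.
Reynolds number Re = ρVD/μ = 1.39 · 0.4164 · 0.01052 / 1.61e-05 = 378.2.
Re < 2300 → laminar flow, so f = 64/Re = 64/378.2 = 0.1692 (the turbulent correlation is not needed).
Darcy-Weisbach: ΔP = f(L/D)(ρV²/2) = 0.1692·(62.42/0.01052)·(1.39·0.4164²/2) = 0.1692·5933·0.1205 = 121 Pa.
ΔP = 121 Pa = 0.1210 kPa.

ΔP ≈ 0.1210 kPa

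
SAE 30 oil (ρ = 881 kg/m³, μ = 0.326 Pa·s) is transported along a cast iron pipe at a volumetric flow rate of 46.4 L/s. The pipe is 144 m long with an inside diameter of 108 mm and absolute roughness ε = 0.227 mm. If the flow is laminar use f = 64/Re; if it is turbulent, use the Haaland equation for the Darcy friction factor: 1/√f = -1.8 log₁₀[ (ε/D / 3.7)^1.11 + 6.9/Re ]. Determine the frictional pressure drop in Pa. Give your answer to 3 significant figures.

Q = 46.4 L/s = 46.4/1000 = 0.0464 m³/s.
Cross-sectional area A = πD²/4 = π(0.108)²/4 = 0.009161 m²; mean velocity V = Q/A = 0.0464/0.009161 = 5.065 m/s.
Reynolds number Re = ρVD/μ = 881 · 5.065 · 0.108 / 0.326 = 1478.
Re < 2300 → laminar flow, so f = 64/Re = 64/1478 = 0.04329 (the turbulent correlation is not needed).
Darcy-Weisbach: ΔP = f(L/D)(ρV²/2) = 0.04329·(144/0.108)·(881·5.065²/2) = 0.04329·1333·1.13e+04 = 6.523e+05 Pa.

ΔP ≈ 652000 Pa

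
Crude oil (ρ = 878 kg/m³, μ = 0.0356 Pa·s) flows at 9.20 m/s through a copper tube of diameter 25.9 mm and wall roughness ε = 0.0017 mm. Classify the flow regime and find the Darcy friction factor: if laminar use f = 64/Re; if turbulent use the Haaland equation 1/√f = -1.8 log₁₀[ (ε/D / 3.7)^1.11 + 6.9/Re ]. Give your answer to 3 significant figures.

f ≈ 0.0360

Re = ρVD/μ = 878·9.2·0.0259/0.0356 = 5877.
Re > 4000 → turbulent. ε/D = 1.7e-06/0.0259 = 6.56e-05; Haaland: 1/√f = -1.8 log₁₀[5.33e-06 + 0.00117] = 5.271, so f = 0.03599.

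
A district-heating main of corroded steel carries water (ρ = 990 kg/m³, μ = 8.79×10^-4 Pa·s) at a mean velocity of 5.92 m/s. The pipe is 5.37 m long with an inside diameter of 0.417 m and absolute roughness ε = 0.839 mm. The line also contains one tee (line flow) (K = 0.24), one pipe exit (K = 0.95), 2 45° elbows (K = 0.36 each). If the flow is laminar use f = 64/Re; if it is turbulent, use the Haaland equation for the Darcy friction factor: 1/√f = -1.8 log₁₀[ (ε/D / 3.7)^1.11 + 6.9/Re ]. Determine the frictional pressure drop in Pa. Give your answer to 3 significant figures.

Reynolds number Re = ρVD/μ = 990 · 5.92 · 0.417 / 0.000879 = 2.78e+06.
Re > 4000 → turbulent. Relative roughness ε/D = 0.000839/0.417 = 0.00201. Haaland: 1/√f = -1.8 log₁₀[(0.00201/3.7)^1.11 + 6.9/2.78e+06] = -1.8 log₁₀[0.000238 + 2.48e-06] = 6.515, so f = 0.02356.
Total minor-loss coefficient ΣK = 1·0.24 + 1·0.95 + 2·0.36 = 1.91.
ΔP = [f·L/D + ΣK]·(ρV²/2) = [0.02356·5.37/0.417 + 1.91]·(990·5.92²/2) = [0.3034 + 1.91]·1.735e+04 = 3.84e+04 Pa.

ΔP ≈ 38400 Pa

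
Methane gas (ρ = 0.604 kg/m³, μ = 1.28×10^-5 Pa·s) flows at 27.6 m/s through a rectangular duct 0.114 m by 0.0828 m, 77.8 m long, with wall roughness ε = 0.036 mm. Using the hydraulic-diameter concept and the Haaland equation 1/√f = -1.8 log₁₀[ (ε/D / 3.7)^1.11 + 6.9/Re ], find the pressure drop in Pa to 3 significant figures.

Hydraulic diameter D_h = 4A/P = 4·(0.114·0.0828)/(2·(0.114+0.0828)) = 0.03776/0.3936 = 0.09593 m.
Re = ρVD_h/μ = 0.604·27.6·0.09593/1.28e-05 = 1.249e+05.
ε/D_h = 3.6e-05/0.09593 = 0.000375; Haaland gives 1/√f = -1.8 log₁₀[3.69e-05+5.52e-05] = 7.264, so f = 0.01895.
ΔP = f(L/D_h)(ρV²/2) = 0.01895·77.8/0.09593·230.1 = 3536 Pa.

ΔP ≈ 3540 Pa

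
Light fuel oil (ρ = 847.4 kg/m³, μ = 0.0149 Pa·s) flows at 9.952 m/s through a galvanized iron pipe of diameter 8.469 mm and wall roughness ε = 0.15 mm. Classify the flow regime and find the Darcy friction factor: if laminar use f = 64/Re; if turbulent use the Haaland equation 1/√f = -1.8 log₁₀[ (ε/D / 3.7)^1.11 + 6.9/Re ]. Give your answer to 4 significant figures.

f ≈ 0.05416

Re = ρVD/μ = 847.4·9.952·0.008469/0.0149 = 4793.
Re > 4000 → turbulent. ε/D = 0.00015/0.008469 = 0.0177; Haaland: 1/√f = -1.8 log₁₀[0.00266 + 0.00144] = 4.297, so f = 0.05416.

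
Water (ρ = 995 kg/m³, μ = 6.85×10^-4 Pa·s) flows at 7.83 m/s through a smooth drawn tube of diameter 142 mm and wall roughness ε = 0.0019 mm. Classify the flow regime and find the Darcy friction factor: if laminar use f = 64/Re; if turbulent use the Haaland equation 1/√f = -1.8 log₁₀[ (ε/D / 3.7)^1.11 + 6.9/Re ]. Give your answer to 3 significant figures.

Re = ρVD/μ = 995·7.83·0.142/0.000685 = 1.615e+06.
Re > 4000 → turbulent. ε/D = 1.9e-06/0.142 = 1.34e-05; Haaland: 1/√f = -1.8 log₁₀[9.11e-07 + 4.27e-06] = 9.514, so f = 0.01105.

f ≈ 0.0110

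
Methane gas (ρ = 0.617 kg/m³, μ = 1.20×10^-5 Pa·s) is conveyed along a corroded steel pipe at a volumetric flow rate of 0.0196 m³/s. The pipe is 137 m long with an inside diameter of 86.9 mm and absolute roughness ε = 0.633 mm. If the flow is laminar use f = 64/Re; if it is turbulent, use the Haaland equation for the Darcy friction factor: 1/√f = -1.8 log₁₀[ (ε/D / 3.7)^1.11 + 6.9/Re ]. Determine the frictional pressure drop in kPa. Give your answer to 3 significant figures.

Cross-sectional area A = πD²/4 = π(0.0869)²/4 = 0.005931 m²; mean velocity V = Q/A = 0.0196/0.005931 = 3.305 m/s.
Reynolds number Re = ρVD/μ = 0.617 · 3.305 · 0.0869 / 1.2e-05 = 1.477e+04.
Re > 4000 → turbulent. Relative roughness ε/D = 0.000633/0.0869 = 0.00728. Haaland: 1/√f = -1.8 log₁₀[(0.00728/3.7)^1.11 + 6.9/1.477e+04] = -1.8 log₁₀[0.000992 + 0.000467] = 5.105, so f = 0.03838.
Darcy-Weisbach: ΔP = f(L/D)(ρV²/2) = 0.03838·(137/0.0869)·(0.617·3.305²/2) = 0.03838·1577·3.369 = 203.8 Pa.
ΔP = 203.8 Pa = 0.204 kPa.

ΔP ≈ 0.204 kPa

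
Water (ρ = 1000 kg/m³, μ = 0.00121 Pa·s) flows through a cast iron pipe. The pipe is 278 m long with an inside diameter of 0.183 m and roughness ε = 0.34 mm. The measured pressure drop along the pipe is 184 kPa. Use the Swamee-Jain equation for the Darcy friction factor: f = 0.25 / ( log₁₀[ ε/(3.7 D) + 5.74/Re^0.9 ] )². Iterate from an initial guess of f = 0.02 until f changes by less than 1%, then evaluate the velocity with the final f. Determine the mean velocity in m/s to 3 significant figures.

Rearranging Darcy-Weisbach: V = √(2·ΔP·D/(f·L·ρ)). With ε/D = 0.00034/0.183 = 0.00186, iterate starting from f = 0.02:
  f = 0.02 → V = √(2·1.84e+05·0.183/(0.02·278·1000)) = 3.48 m/s; Re = ρVD/μ = 5.264e+05; f → 0.02345
  f = 0.02345 → V = 3.214 m/s; Re = 4.861e+05; f → 0.02348
Converged (Δf/f < 1%). With the final f = 0.02348: V = √(2·1.84e+05·0.183/(0.02348·278·1000)) = 3.212 m/s.

V ≈ 3.21 m/s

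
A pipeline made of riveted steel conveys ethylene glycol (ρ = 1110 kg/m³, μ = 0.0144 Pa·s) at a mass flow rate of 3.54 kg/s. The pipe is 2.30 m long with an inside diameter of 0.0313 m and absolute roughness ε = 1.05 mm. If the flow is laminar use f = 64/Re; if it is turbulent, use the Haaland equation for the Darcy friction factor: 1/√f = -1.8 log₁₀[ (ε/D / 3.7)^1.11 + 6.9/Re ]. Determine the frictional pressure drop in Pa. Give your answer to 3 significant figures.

A = πD²/4 = π(0.0313)²/4 = 0.0007694 m²; mean velocity V = ṁ/(ρA) = 3.54/(1110 · 0.0007694) = 4.145 m/s.
Reynolds number Re = ρVD/μ = 1110 · 4.145 · 0.0313 / 0.0144 = 1e+04.
Re > 4000 → turbulent. Relative roughness ε/D = 0.00105/0.0313 = 0.0335. Haaland: 1/√f = -1.8 log₁₀[(0.0335/3.7)^1.11 + 6.9/1e+04] = -1.8 log₁₀[0.0054 + 0.00069] = 3.987, so f = 0.06291.
Darcy-Weisbach: ΔP = f(L/D)(ρV²/2) = 0.06291·(2.3/0.0313)·(1110·4.145²/2) = 0.06291·73.48·9534 = 4.407e+04 Pa.

ΔP ≈ 44100 Pa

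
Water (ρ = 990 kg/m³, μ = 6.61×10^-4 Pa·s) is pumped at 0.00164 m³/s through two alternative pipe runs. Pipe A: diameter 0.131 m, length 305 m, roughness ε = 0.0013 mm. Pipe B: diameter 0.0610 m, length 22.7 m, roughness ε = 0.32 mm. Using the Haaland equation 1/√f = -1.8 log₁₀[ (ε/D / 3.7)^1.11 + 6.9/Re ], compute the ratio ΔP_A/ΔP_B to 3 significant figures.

Pipe A: V = Q/A = 0.00164/0.01348 = 0.1217 m/s; Re = 2.387e+04; ε/D = 9.92e-06; Haaland → f = 0.02466; ΔP_A = f(L/D)(ρV²/2) = 420.7 Pa.
Pipe B: V = Q/A = 0.00164/0.002922 = 0.5612 m/s; Re = 5.127e+04; ε/D = 0.00525; Haaland → f = 0.03245; ΔP_B = f(L/D)(ρV²/2) = 1882 Pa.
ΔP_A/ΔP_B = 420.7/1882 = 0.224.

ΔP_A/ΔP_B ≈ 0.224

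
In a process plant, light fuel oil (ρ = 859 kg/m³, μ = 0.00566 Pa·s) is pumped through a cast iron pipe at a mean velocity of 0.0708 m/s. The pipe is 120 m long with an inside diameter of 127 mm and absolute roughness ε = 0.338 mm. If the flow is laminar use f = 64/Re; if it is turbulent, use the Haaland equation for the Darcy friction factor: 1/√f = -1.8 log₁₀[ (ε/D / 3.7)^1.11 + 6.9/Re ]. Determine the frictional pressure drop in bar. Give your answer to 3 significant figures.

Reynolds number Re = ρVD/μ = 859 · 0.0708 · 0.127 / 0.00566 = 1365.
Re < 2300 → laminar flow, so f = 64/Re = 64/1365 = 0.0469 (the turbulent correlation is not needed).
Darcy-Weisbach: ΔP = f(L/D)(ρV²/2) = 0.0469·(120/0.127)·(859·0.0708²/2) = 0.0469·944.9·2.153 = 95.41 Pa.
ΔP = 95.41 Pa = 9.54×10^-4 bar.

ΔP ≈ 9.54×10^-4 bar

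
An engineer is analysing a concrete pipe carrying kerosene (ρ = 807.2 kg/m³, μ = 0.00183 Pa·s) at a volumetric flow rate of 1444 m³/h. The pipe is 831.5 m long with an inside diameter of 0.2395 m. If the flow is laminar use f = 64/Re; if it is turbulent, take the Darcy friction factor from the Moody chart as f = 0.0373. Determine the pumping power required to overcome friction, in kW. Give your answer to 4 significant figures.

Q = 1444 m³/h = 1444/3600 = 0.4011 m³/s.
Cross-sectional area A = πD²/4 = π(0.2395)²/4 = 0.04505 m²; mean velocity V = Q/A = 0.4011/0.04505 = 8.904 m/s.
Reynolds number Re = ρVD/μ = 807.2 · 8.904 · 0.2395 / 0.00183 = 9.406e+05.
Re > 4000 → turbulent; use the Moody-chart value f = 0.0373.
Darcy-Weisbach: ΔP = f(L/D)(ρV²/2) = 0.0373·(831.5/0.2395)·(807.2·8.904²/2) = 0.0373·3472·3.199e+04 = 4.143e+06 Pa.
Pumping power P = QΔP = 0.4011·4.143e+06 = 1661900 W = 1662 kW.

P ≈ 1662 kW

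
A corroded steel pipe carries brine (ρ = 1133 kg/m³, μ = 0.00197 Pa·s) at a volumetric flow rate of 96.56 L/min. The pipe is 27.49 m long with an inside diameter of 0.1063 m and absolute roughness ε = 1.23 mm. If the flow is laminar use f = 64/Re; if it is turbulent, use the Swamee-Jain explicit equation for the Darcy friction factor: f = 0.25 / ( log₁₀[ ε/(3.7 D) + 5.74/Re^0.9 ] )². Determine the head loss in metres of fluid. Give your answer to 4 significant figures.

h_f ≈ 0.01958 m

Q = 96.56 L/min = 96.56/60000 = 0.001609 m³/s.
Cross-sectional area A = πD²/4 = π(0.1063)²/4 = 0.008875 m²; mean velocity V = Q/A = 0.001609/0.008875 = 0.1813 m/s.
Reynolds number Re = ρVD/μ = 1133 · 0.1813 · 0.1063 / 0.00197 = 1.109e+04.
Re > 4000 → turbulent. Relative roughness ε/D = 0.00123/0.1063 = 0.0116. Swamee-Jain: f = 0.25/(log₁₀[0.0116/3.7 + 5.74/1.109e+04^0.9])² = 0.25/(log₁₀[0.00313 + 0.00131])² = 0.25/(-2.352)² = 0.04517.
Darcy-Weisbach: ΔP = f(L/D)(ρV²/2) = 0.04517·(27.49/0.1063)·(1133·0.1813²/2) = 0.04517·258.6·18.63 = 217.6 Pa.
Head loss h_f = ΔP/(ρg) = 217.6/(1133·9.81) = 0.01958 m.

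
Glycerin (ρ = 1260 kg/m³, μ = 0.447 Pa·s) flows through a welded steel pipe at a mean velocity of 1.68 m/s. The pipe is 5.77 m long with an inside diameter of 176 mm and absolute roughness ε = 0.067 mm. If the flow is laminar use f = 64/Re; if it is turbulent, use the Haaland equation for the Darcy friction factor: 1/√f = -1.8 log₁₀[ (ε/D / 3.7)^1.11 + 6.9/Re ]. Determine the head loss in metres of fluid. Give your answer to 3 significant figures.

Reynolds number Re = ρVD/μ = 1260 · 1.68 · 0.176 / 0.447 = 833.5.
Re < 2300 → laminar flow, so f = 64/Re = 64/833.5 = 0.07679 (the turbulent correlation is not needed).
Darcy-Weisbach: ΔP = f(L/D)(ρV²/2) = 0.07679·(5.77/0.176)·(1260·1.68²/2) = 0.07679·32.78·1778 = 4476 Pa.
Head loss h_f = ΔP/(ρg) = 4476/(1260·9.81) = 0.362 m.

h_f ≈ 0.362 m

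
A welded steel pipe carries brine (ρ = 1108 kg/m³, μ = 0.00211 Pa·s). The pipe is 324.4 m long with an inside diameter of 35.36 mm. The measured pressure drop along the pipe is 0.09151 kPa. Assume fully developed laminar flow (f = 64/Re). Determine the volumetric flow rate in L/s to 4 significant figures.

Q ≈ 0.005130 L/s

For laminar flow, f = 64/Re with Re = ρVD/μ, so Darcy-Weisbach reduces to ΔP = 32μLV/D². Solving for V: V = ΔP·D²/(32μL) = 91.51·(0.03536)²/(32·0.00211·324.4) = 0.005224 m/s.
Check: Re = ρVD/μ = 1108·0.005224·0.03536/0.00211 = 97 < 2300, so the laminar assumption holds.
Q = V·A = 0.005224·(π/4·0.03536²) = 5.13e-06 m³/s = 0.005130 L/s.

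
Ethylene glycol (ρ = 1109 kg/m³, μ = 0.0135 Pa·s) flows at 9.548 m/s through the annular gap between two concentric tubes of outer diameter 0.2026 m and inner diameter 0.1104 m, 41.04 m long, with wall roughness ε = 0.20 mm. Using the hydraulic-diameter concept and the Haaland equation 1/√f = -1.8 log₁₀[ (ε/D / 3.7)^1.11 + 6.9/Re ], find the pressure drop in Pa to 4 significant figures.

ΔP ≈ 583100 Pa

Hydraulic diameter D_h = 4A/P = D_o - D_i = 0.2026 - 0.1104 = 0.0922 m.
Re = ρVD_h/μ = 1109·9.548·0.0922/0.0135 = 7.232e+04.
ε/D_h = 0.0002/0.0922 = 0.00217; Haaland gives 1/√f = -1.8 log₁₀[0.000259+9.54e-05] = 6.212, so f = 0.02592.
ΔP = f(L/D_h)(ρV²/2) = 0.02592·41.04/0.0922·5.055e+04 = 5.831e+05 Pa.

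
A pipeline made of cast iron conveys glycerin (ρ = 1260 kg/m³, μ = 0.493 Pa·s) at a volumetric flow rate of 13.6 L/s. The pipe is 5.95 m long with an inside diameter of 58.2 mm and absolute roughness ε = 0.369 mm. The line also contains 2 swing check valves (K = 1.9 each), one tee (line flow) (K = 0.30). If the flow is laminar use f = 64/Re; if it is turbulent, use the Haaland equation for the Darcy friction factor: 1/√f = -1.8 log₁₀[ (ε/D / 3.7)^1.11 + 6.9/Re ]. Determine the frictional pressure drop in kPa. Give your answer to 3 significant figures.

Q = 13.6 L/s = 13.6/1000 = 0.0136 m³/s.
Cross-sectional area A = πD²/4 = π(0.0582)²/4 = 0.00266 m²; mean velocity V = Q/A = 0.0136/0.00266 = 5.112 m/s.
Reynolds number Re = ρVD/μ = 1260 · 5.112 · 0.0582 / 0.493 = 760.4.
Re < 2300 → laminar flow, so f = 64/Re = 64/760.4 = 0.08416 (the turbulent correlation is not needed).
Total minor-loss coefficient ΣK = 2·1.9 + 1·0.3 = 4.1.
ΔP = [f·L/D + ΣK]·(ρV²/2) = [0.08416·5.95/0.0582 + 4.1]·(1260·5.112²/2) = [8.604 + 4.1]·1.646e+04 = 2.092e+05 Pa.
ΔP = 2.092e+05 Pa = 209 kPa.

ΔP ≈ 209 kPa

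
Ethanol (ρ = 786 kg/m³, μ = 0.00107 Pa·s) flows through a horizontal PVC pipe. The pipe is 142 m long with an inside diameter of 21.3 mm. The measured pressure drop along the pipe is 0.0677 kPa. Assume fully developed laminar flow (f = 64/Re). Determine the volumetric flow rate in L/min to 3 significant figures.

Q ≈ 0.135 L/min

For laminar flow, f = 64/Re with Re = ρVD/μ, so Darcy-Weisbach reduces to ΔP = 32μLV/D². Solving for V: V = ΔP·D²/(32μL) = 67.7·(0.0213)²/(32·0.00107·142) = 0.006317 m/s.
Check: Re = ρVD/μ = 786·0.006317·0.0213/0.00107 = 98.84 < 2300, so the laminar assumption holds.
Q = V·A = 0.006317·(π/4·0.0213²) = 2.251e-06 m³/s = 0.135 L/min.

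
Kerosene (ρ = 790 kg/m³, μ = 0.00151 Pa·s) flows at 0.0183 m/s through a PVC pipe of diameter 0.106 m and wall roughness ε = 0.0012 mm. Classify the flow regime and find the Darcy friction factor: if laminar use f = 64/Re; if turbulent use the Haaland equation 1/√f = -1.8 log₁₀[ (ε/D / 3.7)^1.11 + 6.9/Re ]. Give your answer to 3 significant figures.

f ≈ 0.0631

Re = ρVD/μ = 790·0.0183·0.106/0.00151 = 1015.
Re < 2300 → laminar, so f = 64/Re = 0.06306 (roughness is irrelevant in laminar flow).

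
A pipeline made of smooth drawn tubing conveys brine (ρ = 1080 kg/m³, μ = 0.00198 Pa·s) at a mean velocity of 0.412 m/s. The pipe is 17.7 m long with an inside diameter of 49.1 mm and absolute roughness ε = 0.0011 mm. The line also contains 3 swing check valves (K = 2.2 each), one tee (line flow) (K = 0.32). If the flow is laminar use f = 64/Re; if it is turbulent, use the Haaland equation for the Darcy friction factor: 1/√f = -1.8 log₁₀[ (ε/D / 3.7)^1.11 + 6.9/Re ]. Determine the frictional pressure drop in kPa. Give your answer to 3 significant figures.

Reynolds number Re = ρVD/μ = 1080 · 0.412 · 0.0491 / 0.00198 = 1.103e+04.
Re > 4000 → turbulent. Relative roughness ε/D = 1.1e-06/0.0491 = 2.24e-05. Haaland: 1/√f = -1.8 log₁₀[(2.24e-05/3.7)^1.11 + 6.9/1.103e+04] = -1.8 log₁₀[1.61e-06 + 0.000625] = 5.765, so f = 0.03009.
Total minor-loss coefficient ΣK = 3·2.2 + 1·0.32 = 6.92.
ΔP = [f·L/D + ΣK]·(ρV²/2) = [0.03009·17.7/0.0491 + 6.92]·(1080·0.412²/2) = [10.85 + 6.92]·91.66 = 1629 Pa.
ΔP = 1629 Pa = 1.63 kPa.

ΔP ≈ 1.63 kPa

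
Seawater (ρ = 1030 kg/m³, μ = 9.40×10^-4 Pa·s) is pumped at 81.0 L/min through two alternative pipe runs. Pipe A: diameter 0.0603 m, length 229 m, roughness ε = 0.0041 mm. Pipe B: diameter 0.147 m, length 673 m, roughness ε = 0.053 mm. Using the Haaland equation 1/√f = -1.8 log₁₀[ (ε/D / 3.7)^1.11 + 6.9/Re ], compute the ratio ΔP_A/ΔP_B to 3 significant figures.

ΔP_A/ΔP_B ≈ 23.2

Pipe A: V = Q/A = 0.00135/0.002856 = 0.4727 m/s; Re = 3.123e+04; ε/D = 6.8e-05; Haaland → f = 0.02323; ΔP_A = f(L/D)(ρV²/2) = 1.015e+04 Pa.
Pipe B: V = Q/A = 0.00135/0.01697 = 0.07954 m/s; Re = 1.281e+04; ε/D = 0.000361; Haaland → f = 0.02938; ΔP_B = f(L/D)(ρV²/2) = 438.3 Pa.
ΔP_A/ΔP_B = 1.015e+04/438.3 = 23.2.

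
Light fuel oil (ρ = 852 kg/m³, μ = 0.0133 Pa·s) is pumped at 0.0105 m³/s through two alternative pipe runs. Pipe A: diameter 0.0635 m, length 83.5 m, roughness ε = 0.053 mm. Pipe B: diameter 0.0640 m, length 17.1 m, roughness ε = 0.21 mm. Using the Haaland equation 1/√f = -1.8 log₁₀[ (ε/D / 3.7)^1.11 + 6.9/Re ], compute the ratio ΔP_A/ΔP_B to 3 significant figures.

ΔP_A/ΔP_B ≈ 4.51

Pipe A: V = Q/A = 0.0105/0.003167 = 3.316 m/s; Re = 1.349e+04; ε/D = 0.000835; Haaland → f = 0.02975; ΔP_A = f(L/D)(ρV²/2) = 1.832e+05 Pa.
Pipe B: V = Q/A = 0.0105/0.003217 = 3.264 m/s; Re = 1.338e+04; ε/D = 0.00328; Haaland → f = 0.03353; ΔP_B = f(L/D)(ρV²/2) = 4.066e+04 Pa.
ΔP_A/ΔP_B = 1.832e+05/4.066e+04 = 4.51.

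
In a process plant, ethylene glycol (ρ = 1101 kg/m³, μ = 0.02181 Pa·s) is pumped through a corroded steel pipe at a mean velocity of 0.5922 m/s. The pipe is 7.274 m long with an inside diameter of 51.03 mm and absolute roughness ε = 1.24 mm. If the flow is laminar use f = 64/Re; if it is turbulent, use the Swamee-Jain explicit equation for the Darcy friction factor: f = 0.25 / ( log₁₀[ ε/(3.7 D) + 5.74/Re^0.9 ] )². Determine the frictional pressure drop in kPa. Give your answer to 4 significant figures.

ΔP ≈ 1.155 kPa

Reynolds number Re = ρVD/μ = 1101 · 0.5922 · 0.05103 / 0.0218 = 1526.
Re < 2300 → laminar flow, so f = 64/Re = 64/1526 = 0.04195 (the turbulent correlation is not needed).
Darcy-Weisbach: ΔP = f(L/D)(ρV²/2) = 0.04195·(7.274/0.05103)·(1101·0.5922²/2) = 0.04195·142.5·193.1 = 1155 Pa.
ΔP = 1155 Pa = 1.155 kPa.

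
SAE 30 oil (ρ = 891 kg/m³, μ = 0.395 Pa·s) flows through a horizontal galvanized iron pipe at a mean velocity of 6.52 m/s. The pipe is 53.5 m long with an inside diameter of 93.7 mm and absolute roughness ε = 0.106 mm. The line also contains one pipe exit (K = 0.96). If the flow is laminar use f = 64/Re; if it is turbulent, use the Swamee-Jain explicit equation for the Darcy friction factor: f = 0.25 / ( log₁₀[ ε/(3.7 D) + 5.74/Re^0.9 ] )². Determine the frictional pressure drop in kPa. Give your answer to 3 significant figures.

Reynolds number Re = ρVD/μ = 891 · 6.52 · 0.0937 / 0.395 = 1378.
Re < 2300 → laminar flow, so f = 64/Re = 64/1378 = 0.04644 (the turbulent correlation is not needed).
Total minor-loss coefficient ΣK = 1·0.96 = 0.96.
ΔP = [f·L/D + ΣK]·(ρV²/2) = [0.04644·53.5/0.0937 + 0.96]·(891·6.52²/2) = [26.52 + 0.96]·1.894e+04 = 5.204e+05 Pa.
ΔP = 5.204e+05 Pa = 520 kPa.

ΔP ≈ 520 kPa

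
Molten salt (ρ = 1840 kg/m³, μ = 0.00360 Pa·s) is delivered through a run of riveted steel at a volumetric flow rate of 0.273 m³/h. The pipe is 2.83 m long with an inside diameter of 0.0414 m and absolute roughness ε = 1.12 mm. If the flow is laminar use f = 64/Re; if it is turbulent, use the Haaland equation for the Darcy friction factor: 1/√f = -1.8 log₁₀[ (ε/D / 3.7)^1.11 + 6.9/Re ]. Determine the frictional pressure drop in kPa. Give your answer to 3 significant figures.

ΔP ≈ 0.0107 kPa

Q = 0.273 m³/h = 0.273/3600 = 7.583e-05 m³/s.
Cross-sectional area A = πD²/4 = π(0.0414)²/4 = 0.001346 m²; mean velocity V = Q/A = 7.583e-05/0.001346 = 0.05633 m/s.
Reynolds number Re = ρVD/μ = 1840 · 0.05633 · 0.0414 / 0.0036 = 1192.
Re < 2300 → laminar flow, so f = 64/Re = 64/1192 = 0.05369 (the turbulent correlation is not needed).
Darcy-Weisbach: ΔP = f(L/D)(ρV²/2) = 0.05369·(2.83/0.0414)·(1840·0.05633²/2) = 0.05369·68.36·2.92 = 10.72 Pa.
ΔP = 10.72 Pa = 0.0107 kPa.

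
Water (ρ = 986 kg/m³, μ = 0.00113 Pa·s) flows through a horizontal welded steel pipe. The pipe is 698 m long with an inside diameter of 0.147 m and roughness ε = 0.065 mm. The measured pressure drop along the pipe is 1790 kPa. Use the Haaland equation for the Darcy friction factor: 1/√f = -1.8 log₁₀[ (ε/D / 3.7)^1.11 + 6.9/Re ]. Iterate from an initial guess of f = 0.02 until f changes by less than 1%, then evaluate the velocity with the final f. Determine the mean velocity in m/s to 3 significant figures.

Rearranging Darcy-Weisbach: V = √(2·ΔP·D/(f·L·ρ)). With ε/D = 6.5e-05/0.147 = 0.000442, iterate starting from f = 0.02:
  f = 0.02 → V = √(2·1.79e+06·0.147/(0.02·698·986)) = 6.183 m/s; Re = ρVD/μ = 7.931e+05; f → 0.01688
  f = 0.01688 → V = 6.731 m/s; Re = 8.633e+05; f → 0.01683
Converged (Δf/f < 1%). With the final f = 0.01683: V = √(2·1.79e+06·0.147/(0.01683·698·986)) = 6.74 m/s.

V ≈ 6.74 m/s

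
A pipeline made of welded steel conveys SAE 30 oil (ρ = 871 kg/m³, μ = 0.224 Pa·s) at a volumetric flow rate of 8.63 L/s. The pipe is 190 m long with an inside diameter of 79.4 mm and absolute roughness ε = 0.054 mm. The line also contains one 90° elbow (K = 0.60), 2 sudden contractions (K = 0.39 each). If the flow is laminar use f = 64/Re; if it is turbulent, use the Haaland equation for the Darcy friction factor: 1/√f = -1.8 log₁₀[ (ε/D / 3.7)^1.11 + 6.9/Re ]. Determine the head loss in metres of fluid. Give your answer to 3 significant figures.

h_f ≈ 44.3 m

Q = 8.63 L/s = 8.63/1000 = 0.00863 m³/s.
Cross-sectional area A = πD²/4 = π(0.0794)²/4 = 0.004951 m²; mean velocity V = Q/A = 0.00863/0.004951 = 1.743 m/s.
Reynolds number Re = ρVD/μ = 871 · 1.743 · 0.0794 / 0.224 = 538.1.
Re < 2300 → laminar flow, so f = 64/Re = 64/538.1 = 0.1189 (the turbulent correlation is not needed).
Total minor-loss coefficient ΣK = 1·0.6 + 2·0.39 = 1.38.
ΔP = [f·L/D + ΣK]·(ρV²/2) = [0.1189·190/0.0794 + 1.38]·(871·1.743²/2) = [284.6 + 1.38]·1323 = 3.783e+05 Pa.
Head loss h_f = ΔP/(ρg) = 3.783e+05/(871·9.81) = 44.3 m.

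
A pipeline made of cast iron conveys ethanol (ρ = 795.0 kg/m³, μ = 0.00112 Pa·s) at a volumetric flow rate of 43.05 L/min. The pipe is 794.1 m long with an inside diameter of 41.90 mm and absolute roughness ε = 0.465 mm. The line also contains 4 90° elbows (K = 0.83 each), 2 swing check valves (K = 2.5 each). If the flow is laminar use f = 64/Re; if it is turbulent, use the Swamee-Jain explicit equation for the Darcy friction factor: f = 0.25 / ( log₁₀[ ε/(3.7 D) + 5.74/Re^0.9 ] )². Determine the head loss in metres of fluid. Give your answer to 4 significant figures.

h_f ≈ 11.46 m

Q = 43.05 L/min = 43.05/60000 = 0.0007175 m³/s.
Cross-sectional area A = πD²/4 = π(0.0419)²/4 = 0.001379 m²; mean velocity V = Q/A = 0.0007175/0.001379 = 0.5204 m/s.
Reynolds number Re = ρVD/μ = 795 · 0.5204 · 0.0419 / 0.00112 = 1.548e+04.
Re > 4000 → turbulent. Relative roughness ε/D = 0.000465/0.0419 = 0.0111. Swamee-Jain: f = 0.25/(log₁₀[0.0111/3.7 + 5.74/1.548e+04^0.9])² = 0.25/(log₁₀[0.003 + 0.000973])² = 0.25/(-2.401)² = 0.04337.
Total minor-loss coefficient ΣK = 4·0.83 + 2·2.5 = 8.32.
ΔP = [f·L/D + ΣK]·(ρV²/2) = [0.04337·794.1/0.0419 + 8.32]·(795·0.5204²/2) = [822 + 8.32]·107.6 = 8.936e+04 Pa.
Head loss h_f = ΔP/(ρg) = 8.936e+04/(795·9.81) = 11.46 m.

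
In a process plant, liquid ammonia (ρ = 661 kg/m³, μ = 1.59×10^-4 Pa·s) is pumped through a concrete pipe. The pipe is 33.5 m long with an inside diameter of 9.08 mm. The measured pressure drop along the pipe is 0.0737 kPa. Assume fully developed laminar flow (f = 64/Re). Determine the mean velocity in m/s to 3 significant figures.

For laminar flow, f = 64/Re with Re = ρVD/μ, so Darcy-Weisbach reduces to ΔP = 32μLV/D². Solving for V: V = ΔP·D²/(32μL) = 73.7·(0.00908)²/(32·0.000159·33.5) = 0.03565 m/s.
Check: Re = ρVD/μ = 661·0.03565·0.00908/0.000159 = 1346 < 2300, so the laminar assumption holds.

V ≈ 0.0356 m/s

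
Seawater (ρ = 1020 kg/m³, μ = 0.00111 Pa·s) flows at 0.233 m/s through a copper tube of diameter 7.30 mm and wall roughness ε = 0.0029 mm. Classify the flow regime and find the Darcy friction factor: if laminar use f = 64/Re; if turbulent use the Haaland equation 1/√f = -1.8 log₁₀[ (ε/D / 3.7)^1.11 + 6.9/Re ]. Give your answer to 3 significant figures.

Re = ρVD/μ = 1020·0.233·0.0073/0.00111 = 1563.
Re < 2300 → laminar, so f = 64/Re = 0.04095 (roughness is irrelevant in laminar flow).

f ≈ 0.0409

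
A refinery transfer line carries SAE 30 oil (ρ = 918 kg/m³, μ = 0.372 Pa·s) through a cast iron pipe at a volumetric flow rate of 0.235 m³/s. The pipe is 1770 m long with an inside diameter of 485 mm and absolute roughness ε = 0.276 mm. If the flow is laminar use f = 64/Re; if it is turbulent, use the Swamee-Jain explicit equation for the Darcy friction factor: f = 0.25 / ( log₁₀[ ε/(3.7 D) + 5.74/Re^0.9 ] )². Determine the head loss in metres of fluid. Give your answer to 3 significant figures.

Cross-sectional area A = πD²/4 = π(0.485)²/4 = 0.1847 m²; mean velocity V = Q/A = 0.235/0.1847 = 1.272 m/s.
Reynolds number Re = ρVD/μ = 918 · 1.272 · 0.485 / 0.372 = 1522.
Re < 2300 → laminar flow, so f = 64/Re = 64/1522 = 0.04204 (the turbulent correlation is not needed).
Darcy-Weisbach: ΔP = f(L/D)(ρV²/2) = 0.04204·(1770/0.485)·(918·1.272²/2) = 0.04204·3649·742.7 = 1.139e+05 Pa.
Head loss h_f = ΔP/(ρg) = 1.139e+05/(918·9.81) = 12.7 m.

h_f ≈ 12.7 m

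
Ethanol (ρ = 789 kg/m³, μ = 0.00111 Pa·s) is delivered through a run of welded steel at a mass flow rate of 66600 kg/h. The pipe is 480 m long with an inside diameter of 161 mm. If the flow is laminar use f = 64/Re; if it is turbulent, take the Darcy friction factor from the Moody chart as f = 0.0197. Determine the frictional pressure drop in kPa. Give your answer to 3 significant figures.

ṁ = 66600 kg/h = 66600/3600 = 18.5 kg/s.
A = πD²/4 = π(0.161)²/4 = 0.02036 m²; mean velocity V = ṁ/(ρA) = 18.5/(789 · 0.02036) = 1.152 m/s.
Reynolds number Re = ρVD/μ = 789 · 1.152 · 0.161 / 0.00111 = 1.318e+05.
Re > 4000 → turbulent; use the Moody-chart value f = 0.0197.
Darcy-Weisbach: ΔP = f(L/D)(ρV²/2) = 0.0197·(480/0.161)·(789·1.152²/2) = 0.0197·2981·523.3 = 3.074e+04 Pa.
ΔP = 3.074e+04 Pa = 30.7 kPa.

ΔP ≈ 30.7 kPa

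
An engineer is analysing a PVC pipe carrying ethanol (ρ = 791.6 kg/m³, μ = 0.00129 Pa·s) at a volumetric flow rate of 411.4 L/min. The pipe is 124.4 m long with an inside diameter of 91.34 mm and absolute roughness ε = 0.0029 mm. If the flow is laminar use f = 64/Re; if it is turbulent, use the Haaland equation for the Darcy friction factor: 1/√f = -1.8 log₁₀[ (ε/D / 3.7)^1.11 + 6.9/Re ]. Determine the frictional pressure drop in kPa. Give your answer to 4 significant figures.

ΔP ≈ 11.85 kPa

Q = 411.4 L/min = 411.4/60000 = 0.006857 m³/s.
Cross-sectional area A = πD²/4 = π(0.09134)²/4 = 0.006553 m²; mean velocity V = Q/A = 0.006857/0.006553 = 1.046 m/s.
Reynolds number Re = ρVD/μ = 791.6 · 1.046 · 0.09134 / 0.00129 = 5.865e+04.
Re > 4000 → turbulent. Relative roughness ε/D = 2.9e-06/0.09134 = 3.17e-05. Haaland: 1/√f = -1.8 log₁₀[(3.17e-05/3.7)^1.11 + 6.9/5.865e+04] = -1.8 log₁₀[2.38e-06 + 0.000118] = 7.057, so f = 0.02008.
Darcy-Weisbach: ΔP = f(L/D)(ρV²/2) = 0.02008·(124.4/0.09134)·(791.6·1.046²/2) = 0.02008·1362·433.4 = 1.185e+04 Pa.
ΔP = 1.185e+04 Pa = 11.85 kPa.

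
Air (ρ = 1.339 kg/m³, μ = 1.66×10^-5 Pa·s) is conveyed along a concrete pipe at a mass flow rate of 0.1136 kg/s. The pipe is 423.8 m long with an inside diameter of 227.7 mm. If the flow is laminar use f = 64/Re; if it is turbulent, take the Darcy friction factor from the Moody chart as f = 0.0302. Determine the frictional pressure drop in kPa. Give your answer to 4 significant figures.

ΔP ≈ 0.1633 kPa

A = πD²/4 = π(0.2277)²/4 = 0.04072 m²; mean velocity V = ṁ/(ρA) = 0.1136/(1.339 · 0.04072) = 2.083 m/s.
Reynolds number Re = ρVD/μ = 1.339 · 2.083 · 0.2277 / 1.66e-05 = 3.827e+04.
Re > 4000 → turbulent; use the Moody-chart value f = 0.0302.
Darcy-Weisbach: ΔP = f(L/D)(ρV²/2) = 0.0302·(423.8/0.2277)·(1.339·2.083²/2) = 0.0302·1861·2.906 = 163.3 Pa.
ΔP = 163.3 Pa = 0.1633 kPa.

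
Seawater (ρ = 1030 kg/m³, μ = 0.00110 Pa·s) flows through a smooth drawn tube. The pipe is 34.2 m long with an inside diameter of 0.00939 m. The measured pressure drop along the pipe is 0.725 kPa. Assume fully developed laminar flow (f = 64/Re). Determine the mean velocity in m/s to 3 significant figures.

V ≈ 0.0531 m/s

For laminar flow, f = 64/Re with Re = ρVD/μ, so Darcy-Weisbach reduces to ΔP = 32μLV/D². Solving for V: V = ΔP·D²/(32μL) = 725·(0.00939)²/(32·0.0011·34.2) = 0.0531 m/s.
Check: Re = ρVD/μ = 1030·0.0531·0.00939/0.0011 = 466.9 < 2300, so the laminar assumption holds.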